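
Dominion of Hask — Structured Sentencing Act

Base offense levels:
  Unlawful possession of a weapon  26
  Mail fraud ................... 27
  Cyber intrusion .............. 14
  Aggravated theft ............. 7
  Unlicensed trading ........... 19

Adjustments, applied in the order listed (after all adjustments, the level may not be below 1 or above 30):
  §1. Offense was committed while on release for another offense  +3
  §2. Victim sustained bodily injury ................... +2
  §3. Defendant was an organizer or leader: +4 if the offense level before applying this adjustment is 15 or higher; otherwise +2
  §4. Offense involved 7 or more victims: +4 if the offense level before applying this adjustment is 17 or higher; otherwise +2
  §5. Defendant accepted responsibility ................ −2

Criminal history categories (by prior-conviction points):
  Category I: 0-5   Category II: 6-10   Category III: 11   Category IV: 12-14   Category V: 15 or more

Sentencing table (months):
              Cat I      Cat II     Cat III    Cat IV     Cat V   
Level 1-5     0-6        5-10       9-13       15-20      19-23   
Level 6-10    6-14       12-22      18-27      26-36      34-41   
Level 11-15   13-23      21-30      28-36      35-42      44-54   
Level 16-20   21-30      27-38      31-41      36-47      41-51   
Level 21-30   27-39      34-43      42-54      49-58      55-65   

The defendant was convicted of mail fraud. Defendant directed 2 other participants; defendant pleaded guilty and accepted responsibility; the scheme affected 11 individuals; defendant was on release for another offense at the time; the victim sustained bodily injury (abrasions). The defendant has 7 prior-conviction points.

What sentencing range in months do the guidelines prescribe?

34-43 months

Base offense level for mail fraud: 27.
§1 applies: 27 + 3 = 30.
§2 applies: 30 + 2 = 32.
§3 applies (level before this adjustment is 32 ≥ 15, so +4): 32 + 4 = 36.
§4 applies (level before this adjustment is 36 ≥ 17, so +4): 36 + 4 = 40.
§5 applies: 40 − 2 = 38.
Level 38 exceeds the maximum of 30; capped at 30.
Final offense level: 30.
Criminal history: 7 prior points → Category II (6-10).
Level 30 falls in the 21-30 band.
Grid: Level 21-30 × Category II = 34-43 months.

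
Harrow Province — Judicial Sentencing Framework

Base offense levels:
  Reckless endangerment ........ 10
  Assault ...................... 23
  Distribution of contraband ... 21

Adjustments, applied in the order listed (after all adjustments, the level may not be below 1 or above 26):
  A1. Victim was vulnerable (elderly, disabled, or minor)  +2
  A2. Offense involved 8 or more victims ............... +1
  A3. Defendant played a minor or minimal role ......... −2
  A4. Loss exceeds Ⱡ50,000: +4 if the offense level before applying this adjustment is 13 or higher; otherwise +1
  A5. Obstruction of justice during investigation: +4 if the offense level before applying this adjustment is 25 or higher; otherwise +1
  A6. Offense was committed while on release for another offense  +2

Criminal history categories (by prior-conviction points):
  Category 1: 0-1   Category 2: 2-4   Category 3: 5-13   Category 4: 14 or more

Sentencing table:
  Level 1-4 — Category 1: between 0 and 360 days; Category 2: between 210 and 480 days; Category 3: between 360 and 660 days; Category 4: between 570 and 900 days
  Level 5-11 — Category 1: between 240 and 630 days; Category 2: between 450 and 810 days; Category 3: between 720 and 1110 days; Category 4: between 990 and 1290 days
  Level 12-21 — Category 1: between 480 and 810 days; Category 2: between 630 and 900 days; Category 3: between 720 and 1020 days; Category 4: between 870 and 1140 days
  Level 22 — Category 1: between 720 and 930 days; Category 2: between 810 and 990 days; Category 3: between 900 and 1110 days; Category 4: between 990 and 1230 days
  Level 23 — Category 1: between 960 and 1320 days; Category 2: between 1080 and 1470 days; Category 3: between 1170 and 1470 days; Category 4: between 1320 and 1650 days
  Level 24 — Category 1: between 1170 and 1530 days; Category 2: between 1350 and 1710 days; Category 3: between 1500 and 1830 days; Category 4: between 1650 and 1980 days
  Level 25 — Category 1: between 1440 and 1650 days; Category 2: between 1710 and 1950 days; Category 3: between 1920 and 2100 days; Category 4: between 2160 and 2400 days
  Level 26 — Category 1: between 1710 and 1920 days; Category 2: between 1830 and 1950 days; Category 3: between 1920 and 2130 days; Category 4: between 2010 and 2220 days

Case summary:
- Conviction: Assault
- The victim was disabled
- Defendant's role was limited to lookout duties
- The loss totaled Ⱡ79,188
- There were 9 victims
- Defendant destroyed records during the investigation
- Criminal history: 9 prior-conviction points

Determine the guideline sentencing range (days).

Base offense level for assault: 23.
A1 applies: 23 + 2 = 25.
A2 applies: 25 + 1 = 26.
A3 applies: 26 − 2 = 24.
A4 applies (level before this adjustment is 24 ≥ 13, so +4): 24 + 4 = 28.
A5 applies (level before this adjustment is 28 ≥ 25, so +4): 28 + 4 = 32.
Level 32 exceeds the maximum of 26; capped at 26.
Final offense level: 26.
Criminal history: 9 prior points → Category 3 (5-13).
Level 26 falls in the 26 band.
Grid: Level 26 × Category 3 = 1920-2130 days.

1920-2130 days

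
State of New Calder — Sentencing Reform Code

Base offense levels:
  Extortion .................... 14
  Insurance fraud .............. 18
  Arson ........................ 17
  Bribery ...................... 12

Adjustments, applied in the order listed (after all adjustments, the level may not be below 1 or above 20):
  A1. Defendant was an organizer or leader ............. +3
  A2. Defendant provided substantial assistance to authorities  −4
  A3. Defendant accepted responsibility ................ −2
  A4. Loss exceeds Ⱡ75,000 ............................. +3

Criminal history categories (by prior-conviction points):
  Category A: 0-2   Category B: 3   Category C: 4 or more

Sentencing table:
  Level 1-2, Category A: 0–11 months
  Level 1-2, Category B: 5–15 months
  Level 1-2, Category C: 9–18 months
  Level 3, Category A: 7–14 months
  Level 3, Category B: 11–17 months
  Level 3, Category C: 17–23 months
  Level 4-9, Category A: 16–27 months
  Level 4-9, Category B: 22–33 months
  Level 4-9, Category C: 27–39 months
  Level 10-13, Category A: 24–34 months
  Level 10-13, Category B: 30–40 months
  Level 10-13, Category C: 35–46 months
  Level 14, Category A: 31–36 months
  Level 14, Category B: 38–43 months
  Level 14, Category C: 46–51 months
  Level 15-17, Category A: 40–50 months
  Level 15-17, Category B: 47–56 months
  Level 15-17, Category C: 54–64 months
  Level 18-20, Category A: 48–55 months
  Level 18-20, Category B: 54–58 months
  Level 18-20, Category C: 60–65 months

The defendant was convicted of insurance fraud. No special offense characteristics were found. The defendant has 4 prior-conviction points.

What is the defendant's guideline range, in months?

60-65 months

Base offense level for insurance fraud: 18.
Final offense level: 18.
Criminal history: 4 prior points → Category C (4+).
Level 18 falls in the 18-20 band.
Grid: Level 18-20 × Category C = 60-65 months.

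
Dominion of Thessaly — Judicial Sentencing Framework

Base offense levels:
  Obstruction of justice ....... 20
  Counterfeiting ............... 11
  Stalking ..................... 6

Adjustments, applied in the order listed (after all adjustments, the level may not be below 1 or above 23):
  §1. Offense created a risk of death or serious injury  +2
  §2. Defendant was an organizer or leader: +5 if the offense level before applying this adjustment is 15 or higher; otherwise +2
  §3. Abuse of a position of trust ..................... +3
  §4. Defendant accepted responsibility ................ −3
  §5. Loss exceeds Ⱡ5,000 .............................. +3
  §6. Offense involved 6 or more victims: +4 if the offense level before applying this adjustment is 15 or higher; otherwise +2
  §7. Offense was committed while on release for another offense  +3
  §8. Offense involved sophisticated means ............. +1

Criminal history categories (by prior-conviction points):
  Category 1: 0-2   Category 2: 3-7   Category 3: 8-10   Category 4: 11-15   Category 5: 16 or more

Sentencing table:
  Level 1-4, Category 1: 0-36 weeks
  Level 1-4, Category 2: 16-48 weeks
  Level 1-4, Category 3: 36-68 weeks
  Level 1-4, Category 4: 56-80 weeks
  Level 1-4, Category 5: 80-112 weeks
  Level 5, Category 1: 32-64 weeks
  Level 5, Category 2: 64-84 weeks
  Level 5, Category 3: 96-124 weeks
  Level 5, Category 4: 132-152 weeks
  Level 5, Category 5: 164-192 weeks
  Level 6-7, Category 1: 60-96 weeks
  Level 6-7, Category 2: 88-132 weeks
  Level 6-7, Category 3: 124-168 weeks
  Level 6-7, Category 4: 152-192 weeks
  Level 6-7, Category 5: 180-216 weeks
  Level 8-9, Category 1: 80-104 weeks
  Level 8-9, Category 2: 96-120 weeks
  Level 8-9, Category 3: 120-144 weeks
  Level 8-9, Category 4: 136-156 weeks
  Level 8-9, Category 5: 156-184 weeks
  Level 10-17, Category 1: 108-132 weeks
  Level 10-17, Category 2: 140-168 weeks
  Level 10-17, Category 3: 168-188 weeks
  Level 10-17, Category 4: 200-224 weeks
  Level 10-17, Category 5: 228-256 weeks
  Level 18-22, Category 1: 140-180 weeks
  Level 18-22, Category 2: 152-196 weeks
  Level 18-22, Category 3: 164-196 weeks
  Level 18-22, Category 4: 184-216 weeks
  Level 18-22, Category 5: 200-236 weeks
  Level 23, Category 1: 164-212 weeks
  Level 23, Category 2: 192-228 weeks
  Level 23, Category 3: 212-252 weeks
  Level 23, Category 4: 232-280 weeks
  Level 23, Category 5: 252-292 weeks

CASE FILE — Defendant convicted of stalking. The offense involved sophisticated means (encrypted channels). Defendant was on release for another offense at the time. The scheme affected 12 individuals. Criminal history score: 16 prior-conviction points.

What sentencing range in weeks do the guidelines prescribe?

228-256 weeks

Base offense level for stalking: 6.
§1 does not apply.
§4 does not apply.
§5 does not apply.
§6 applies (level before this adjustment is 6 < 15, so +2): 6 + 2 = 8.
§7 applies: 8 + 3 = 11.
§8 applies: 11 + 1 = 12.
Final offense level: 12.
Criminal history: 16 prior points → Category 5 (16+).
Level 12 falls in the 10-17 band.
Grid: Level 10-17 × Category 5 = 228-256 weeks.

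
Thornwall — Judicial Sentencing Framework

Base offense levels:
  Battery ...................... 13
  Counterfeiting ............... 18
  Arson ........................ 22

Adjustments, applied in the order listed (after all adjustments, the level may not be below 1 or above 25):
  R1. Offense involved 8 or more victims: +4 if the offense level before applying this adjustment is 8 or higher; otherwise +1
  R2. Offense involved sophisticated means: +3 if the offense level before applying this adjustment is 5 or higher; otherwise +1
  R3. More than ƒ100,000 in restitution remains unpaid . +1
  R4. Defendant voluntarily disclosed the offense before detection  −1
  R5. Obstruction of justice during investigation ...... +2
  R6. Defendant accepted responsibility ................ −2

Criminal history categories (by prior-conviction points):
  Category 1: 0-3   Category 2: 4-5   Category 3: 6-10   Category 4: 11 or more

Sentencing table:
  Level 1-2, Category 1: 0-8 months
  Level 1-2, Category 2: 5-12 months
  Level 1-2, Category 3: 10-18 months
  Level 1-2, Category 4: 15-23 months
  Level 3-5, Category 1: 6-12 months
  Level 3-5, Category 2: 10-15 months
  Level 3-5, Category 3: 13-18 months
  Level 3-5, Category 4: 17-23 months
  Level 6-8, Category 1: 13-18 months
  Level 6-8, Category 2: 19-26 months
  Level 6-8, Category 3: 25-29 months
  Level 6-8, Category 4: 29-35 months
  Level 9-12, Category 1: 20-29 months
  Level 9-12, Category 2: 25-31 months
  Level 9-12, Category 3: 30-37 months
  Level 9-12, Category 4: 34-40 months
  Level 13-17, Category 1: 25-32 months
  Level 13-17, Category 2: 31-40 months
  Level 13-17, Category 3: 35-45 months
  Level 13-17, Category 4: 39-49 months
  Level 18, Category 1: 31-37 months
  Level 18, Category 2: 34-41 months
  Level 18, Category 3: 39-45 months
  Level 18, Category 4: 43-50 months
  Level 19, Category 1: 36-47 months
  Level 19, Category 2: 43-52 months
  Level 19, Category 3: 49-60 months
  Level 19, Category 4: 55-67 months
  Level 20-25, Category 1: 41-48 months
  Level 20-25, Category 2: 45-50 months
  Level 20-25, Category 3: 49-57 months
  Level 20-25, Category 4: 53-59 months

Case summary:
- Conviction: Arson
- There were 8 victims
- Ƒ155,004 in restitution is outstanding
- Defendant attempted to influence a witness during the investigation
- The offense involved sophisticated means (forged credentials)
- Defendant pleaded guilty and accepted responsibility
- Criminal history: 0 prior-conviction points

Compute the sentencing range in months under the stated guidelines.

Base offense level for arson: 22.
R1 applies (level before this adjustment is 22 ≥ 8, so +4): 22 + 4 = 26.
R2 applies (level before this adjustment is 26 ≥ 5, so +3): 26 + 3 = 29.
R3 applies: 29 + 1 = 30.
R4 does not apply.
R5 applies: 30 + 2 = 32.
R6 applies: 32 − 2 = 30.
Level 30 exceeds the maximum of 25; capped at 25.
Final offense level: 25.
Criminal history: 0 prior points → Category 1 (0-3).
Level 25 falls in the 20-25 band.
Grid: Level 20-25 × Category 1 = 41-48 months.

41-48 months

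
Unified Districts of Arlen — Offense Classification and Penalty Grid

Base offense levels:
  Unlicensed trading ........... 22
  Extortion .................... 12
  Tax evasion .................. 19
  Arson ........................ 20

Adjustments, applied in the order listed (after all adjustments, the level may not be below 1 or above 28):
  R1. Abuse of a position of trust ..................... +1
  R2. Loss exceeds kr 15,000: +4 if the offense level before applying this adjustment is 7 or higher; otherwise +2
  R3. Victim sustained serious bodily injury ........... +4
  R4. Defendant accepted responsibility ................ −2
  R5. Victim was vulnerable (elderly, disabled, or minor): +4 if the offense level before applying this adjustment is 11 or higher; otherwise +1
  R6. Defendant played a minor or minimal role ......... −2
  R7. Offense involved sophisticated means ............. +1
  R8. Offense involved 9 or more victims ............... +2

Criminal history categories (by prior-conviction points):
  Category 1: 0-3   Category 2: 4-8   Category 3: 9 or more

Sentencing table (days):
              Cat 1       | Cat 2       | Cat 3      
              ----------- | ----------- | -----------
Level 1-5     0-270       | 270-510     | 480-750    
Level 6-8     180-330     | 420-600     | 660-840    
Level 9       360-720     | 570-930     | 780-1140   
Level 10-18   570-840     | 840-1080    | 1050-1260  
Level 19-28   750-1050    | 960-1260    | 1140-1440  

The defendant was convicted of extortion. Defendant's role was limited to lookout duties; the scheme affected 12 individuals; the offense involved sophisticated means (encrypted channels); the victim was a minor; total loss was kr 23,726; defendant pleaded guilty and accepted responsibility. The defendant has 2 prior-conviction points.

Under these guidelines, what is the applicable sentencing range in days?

750-1050 days

Base offense level for extortion: 12.
R2 applies (level before this adjustment is 12 ≥ 7, so +4): 12 + 4 = 16.
R3 does not apply.
R4 applies: 16 − 2 = 14.
R5 applies (level before this adjustment is 14 ≥ 11, so +4): 14 + 4 = 18.
R6 applies: 18 − 2 = 16.
R7 applies: 16 + 1 = 17.
R8 applies: 17 + 2 = 19.
Final offense level: 19.
Criminal history: 2 prior points → Category 1 (0-3).
Level 19 falls in the 19-28 band.
Grid: Level 19-28 × Category 1 = 750-1050 days.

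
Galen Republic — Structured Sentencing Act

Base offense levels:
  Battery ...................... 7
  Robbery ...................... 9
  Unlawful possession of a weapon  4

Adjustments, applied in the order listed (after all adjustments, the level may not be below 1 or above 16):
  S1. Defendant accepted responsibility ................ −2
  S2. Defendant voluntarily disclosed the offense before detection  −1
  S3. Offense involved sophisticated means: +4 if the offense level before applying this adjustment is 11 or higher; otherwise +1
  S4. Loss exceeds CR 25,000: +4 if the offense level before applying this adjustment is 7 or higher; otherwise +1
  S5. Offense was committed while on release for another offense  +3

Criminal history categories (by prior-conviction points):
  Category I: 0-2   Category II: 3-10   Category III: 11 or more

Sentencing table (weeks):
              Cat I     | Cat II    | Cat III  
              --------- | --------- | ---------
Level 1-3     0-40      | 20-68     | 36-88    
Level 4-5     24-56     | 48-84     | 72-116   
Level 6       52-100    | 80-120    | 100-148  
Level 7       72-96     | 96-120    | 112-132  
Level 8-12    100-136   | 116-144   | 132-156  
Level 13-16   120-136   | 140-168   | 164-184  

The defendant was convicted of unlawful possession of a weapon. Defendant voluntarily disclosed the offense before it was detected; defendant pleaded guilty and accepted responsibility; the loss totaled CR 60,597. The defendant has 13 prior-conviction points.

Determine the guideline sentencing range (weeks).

Base offense level for unlawful possession of a weapon: 4.
S1 applies: 4 − 2 = 2.
S2 applies: 2 − 1 = 1.
S4 applies (level before this adjustment is 1 < 7, so +1): 1 + 1 = 2.
S5 does not apply.
Final offense level: 2.
Criminal history: 13 prior points → Category III (11+).
Level 2 falls in the 1-3 band.
Grid: Level 1-3 × Category III = 36-88 weeks.

36-88 weeks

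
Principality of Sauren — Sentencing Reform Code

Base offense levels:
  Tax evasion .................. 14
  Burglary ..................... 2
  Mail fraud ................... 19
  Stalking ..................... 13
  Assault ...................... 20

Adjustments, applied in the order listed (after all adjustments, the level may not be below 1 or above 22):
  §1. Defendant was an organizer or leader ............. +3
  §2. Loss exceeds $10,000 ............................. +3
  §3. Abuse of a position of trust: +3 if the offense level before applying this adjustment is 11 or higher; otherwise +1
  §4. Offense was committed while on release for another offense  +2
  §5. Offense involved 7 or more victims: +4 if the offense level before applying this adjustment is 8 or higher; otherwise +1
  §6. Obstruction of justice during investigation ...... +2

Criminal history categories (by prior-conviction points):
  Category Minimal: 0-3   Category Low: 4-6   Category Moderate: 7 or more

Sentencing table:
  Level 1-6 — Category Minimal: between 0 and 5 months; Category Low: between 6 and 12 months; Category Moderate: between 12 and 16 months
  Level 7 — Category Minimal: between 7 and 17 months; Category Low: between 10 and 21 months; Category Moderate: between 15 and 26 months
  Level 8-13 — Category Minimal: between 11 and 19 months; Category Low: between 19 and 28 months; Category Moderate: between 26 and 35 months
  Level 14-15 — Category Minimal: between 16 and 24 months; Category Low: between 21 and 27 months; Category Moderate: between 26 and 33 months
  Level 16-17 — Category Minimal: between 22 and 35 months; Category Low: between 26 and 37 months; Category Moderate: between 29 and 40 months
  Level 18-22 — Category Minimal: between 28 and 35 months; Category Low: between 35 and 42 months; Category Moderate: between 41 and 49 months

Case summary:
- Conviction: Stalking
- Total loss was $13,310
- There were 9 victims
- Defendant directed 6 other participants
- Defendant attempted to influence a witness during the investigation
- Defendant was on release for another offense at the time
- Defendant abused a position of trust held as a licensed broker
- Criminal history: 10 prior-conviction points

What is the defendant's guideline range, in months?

Base offense level for stalking: 13.
§1 applies: 13 + 3 = 16.
§2 applies: 16 + 3 = 19.
§3 applies (level before this adjustment is 19 ≥ 11, so +3): 19 + 3 = 22.
§4 applies: 22 + 2 = 24.
§5 applies (level before this adjustment is 24 ≥ 8, so +4): 24 + 4 = 28.
§6 applies: 28 + 2 = 30.
Level 30 exceeds the maximum of 22; capped at 22.
Final offense level: 22.
Criminal history: 10 prior points → Category Moderate (7+).
Level 22 falls in the 18-22 band.
Grid: Level 18-22 × Category Moderate = 41-49 months.

41-49 months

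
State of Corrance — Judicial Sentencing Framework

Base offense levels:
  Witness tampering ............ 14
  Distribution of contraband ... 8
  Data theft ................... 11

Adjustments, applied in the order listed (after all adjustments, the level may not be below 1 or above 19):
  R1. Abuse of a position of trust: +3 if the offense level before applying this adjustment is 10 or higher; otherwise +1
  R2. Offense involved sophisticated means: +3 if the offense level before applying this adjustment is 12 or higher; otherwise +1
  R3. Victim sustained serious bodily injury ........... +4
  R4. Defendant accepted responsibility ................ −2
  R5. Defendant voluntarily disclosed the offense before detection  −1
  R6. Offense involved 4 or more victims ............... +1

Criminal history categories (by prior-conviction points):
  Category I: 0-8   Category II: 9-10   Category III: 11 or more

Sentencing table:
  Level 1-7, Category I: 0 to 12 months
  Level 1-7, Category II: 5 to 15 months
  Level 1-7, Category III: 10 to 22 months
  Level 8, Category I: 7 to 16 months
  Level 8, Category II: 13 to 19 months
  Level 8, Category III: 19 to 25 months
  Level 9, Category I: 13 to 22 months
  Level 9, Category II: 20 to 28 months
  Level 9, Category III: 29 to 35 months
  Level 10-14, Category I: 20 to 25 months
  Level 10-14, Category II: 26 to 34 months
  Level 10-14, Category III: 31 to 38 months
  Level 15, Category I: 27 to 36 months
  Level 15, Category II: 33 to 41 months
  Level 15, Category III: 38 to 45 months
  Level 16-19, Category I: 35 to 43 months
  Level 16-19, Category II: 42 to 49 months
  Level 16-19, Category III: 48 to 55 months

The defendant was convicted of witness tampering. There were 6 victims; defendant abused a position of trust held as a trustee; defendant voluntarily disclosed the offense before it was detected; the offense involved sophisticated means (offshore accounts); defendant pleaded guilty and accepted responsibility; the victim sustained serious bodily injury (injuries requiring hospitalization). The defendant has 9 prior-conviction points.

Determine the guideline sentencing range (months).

42-49 months

Base offense level for witness tampering: 14.
R1 applies (level before this adjustment is 14 ≥ 10, so +3): 14 + 3 = 17.
R2 applies (level before this adjustment is 17 ≥ 12, so +3): 17 + 3 = 20.
R3 applies: 20 + 4 = 24.
R4 applies: 24 − 2 = 22.
R5 applies: 22 − 1 = 21.
R6 applies: 21 + 1 = 22.
Level 22 exceeds the maximum of 19; capped at 19.
Final offense level: 19.
Criminal history: 9 prior points → Category II (9-10).
Level 19 falls in the 16-19 band.
Grid: Level 16-19 × Category II = 42-49 months.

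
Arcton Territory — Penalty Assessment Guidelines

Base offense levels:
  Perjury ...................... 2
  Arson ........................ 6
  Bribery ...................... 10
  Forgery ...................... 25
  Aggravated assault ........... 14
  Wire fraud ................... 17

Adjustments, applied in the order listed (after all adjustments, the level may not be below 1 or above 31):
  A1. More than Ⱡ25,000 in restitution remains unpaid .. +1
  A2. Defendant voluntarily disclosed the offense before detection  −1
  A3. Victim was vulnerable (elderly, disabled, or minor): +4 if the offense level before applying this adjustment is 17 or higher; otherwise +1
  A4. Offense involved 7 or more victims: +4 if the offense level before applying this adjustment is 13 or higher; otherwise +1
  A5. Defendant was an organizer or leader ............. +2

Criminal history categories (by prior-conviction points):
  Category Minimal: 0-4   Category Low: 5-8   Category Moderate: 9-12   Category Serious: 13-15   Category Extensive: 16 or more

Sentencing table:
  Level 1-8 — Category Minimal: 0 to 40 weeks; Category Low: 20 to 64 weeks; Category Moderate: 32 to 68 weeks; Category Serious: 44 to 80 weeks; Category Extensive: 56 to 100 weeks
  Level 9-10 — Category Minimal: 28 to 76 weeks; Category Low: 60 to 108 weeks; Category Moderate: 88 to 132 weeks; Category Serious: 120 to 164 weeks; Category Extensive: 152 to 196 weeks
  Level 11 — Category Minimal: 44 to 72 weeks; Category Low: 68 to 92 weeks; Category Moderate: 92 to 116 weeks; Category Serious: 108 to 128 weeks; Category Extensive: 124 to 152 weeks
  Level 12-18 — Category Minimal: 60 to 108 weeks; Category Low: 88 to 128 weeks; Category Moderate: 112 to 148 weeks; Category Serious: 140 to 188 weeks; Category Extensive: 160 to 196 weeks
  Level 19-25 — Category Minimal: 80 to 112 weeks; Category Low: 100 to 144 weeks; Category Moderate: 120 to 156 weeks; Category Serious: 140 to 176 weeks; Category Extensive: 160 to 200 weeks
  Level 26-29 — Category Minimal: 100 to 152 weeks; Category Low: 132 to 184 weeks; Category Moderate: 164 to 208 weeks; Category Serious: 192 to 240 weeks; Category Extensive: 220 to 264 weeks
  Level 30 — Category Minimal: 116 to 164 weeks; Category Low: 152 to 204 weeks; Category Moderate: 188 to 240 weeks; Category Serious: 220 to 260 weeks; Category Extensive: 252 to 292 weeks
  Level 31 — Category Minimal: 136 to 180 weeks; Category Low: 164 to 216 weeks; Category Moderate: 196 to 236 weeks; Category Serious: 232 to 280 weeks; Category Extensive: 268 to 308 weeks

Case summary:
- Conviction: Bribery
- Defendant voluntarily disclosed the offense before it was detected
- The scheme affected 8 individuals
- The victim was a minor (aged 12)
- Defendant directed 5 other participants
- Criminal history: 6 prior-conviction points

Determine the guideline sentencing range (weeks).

Base offense level for bribery: 10.
A2 applies: 10 − 1 = 9.
A3 applies (level before this adjustment is 9 < 17, so +1): 9 + 1 = 10.
A4 applies (level before this adjustment is 10 < 13, so +1): 10 + 1 = 11.
A5 applies: 11 + 2 = 13.
Final offense level: 13.
Criminal history: 6 prior points → Category Low (5-8).
Level 13 falls in the 12-18 band.
Grid: Level 12-18 × Category Low = 88-128 weeks.

88-128 weeks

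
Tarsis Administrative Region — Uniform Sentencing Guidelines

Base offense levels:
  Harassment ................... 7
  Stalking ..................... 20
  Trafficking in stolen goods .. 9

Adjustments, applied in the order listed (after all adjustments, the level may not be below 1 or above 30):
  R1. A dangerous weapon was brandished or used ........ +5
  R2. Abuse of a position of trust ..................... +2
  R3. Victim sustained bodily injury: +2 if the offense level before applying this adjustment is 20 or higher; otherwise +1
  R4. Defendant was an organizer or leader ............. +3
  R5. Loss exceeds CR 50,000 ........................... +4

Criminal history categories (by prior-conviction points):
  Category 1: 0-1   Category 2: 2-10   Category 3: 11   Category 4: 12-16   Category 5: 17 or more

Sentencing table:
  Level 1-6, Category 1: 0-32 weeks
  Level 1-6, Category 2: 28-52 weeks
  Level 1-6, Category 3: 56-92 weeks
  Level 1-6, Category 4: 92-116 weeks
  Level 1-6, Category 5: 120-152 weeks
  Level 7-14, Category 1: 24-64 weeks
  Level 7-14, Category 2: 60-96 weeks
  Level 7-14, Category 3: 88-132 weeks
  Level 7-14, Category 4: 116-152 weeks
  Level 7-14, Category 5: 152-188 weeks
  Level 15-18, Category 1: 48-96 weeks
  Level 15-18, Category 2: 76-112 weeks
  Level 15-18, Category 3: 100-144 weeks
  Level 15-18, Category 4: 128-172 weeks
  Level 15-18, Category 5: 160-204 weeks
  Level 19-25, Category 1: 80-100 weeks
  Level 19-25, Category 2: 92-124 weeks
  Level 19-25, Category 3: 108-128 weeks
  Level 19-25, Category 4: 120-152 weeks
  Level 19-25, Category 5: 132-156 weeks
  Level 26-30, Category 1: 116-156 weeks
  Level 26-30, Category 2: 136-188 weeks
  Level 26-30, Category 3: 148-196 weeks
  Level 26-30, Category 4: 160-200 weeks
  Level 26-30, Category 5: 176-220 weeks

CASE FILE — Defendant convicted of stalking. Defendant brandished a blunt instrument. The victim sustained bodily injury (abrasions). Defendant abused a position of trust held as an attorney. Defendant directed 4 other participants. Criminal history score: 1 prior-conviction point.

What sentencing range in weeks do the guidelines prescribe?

116-156 weeks

Base offense level for stalking: 20.
R1 applies: 20 + 5 = 25.
R2 applies: 25 + 2 = 27.
R3 applies (level before this adjustment is 27 ≥ 20, so +2): 27 + 2 = 29.
R4 applies: 29 + 3 = 32.
Level 32 exceeds the maximum of 30; capped at 30.
Final offense level: 30.
Criminal history: 1 prior point → Category 1 (0-1).
Level 30 falls in the 26-30 band.
Grid: Level 26-30 × Category 1 = 116-156 weeks.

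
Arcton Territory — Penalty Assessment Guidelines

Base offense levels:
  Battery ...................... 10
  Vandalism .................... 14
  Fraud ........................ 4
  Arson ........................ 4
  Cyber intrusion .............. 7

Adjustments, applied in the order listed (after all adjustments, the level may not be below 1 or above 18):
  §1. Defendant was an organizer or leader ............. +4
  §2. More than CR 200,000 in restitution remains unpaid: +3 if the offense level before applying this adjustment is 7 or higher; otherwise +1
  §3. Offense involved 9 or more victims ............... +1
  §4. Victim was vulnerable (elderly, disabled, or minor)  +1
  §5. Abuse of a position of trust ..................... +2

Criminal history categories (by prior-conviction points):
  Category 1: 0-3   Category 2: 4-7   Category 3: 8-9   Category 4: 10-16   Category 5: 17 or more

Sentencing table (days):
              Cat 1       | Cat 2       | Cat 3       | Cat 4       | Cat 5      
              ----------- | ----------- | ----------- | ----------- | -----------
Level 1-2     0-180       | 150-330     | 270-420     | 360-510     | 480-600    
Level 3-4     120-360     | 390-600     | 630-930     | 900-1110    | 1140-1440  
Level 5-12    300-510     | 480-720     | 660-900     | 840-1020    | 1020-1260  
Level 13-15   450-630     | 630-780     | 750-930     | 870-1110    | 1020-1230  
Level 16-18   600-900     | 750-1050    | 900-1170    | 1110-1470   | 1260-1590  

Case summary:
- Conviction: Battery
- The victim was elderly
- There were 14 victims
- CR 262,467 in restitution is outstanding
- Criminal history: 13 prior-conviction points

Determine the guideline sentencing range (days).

Base offense level for battery: 10.
§2 applies (level before this adjustment is 10 ≥ 7, so +3): 10 + 3 = 13.
§3 applies: 13 + 1 = 14.
§4 applies: 14 + 1 = 15.
§5 does not apply.
Final offense level: 15.
Criminal history: 13 prior points → Category 4 (10-16).
Level 15 falls in the 13-15 band.
Grid: Level 13-15 × Category 4 = 870-1110 days.

870-1110 days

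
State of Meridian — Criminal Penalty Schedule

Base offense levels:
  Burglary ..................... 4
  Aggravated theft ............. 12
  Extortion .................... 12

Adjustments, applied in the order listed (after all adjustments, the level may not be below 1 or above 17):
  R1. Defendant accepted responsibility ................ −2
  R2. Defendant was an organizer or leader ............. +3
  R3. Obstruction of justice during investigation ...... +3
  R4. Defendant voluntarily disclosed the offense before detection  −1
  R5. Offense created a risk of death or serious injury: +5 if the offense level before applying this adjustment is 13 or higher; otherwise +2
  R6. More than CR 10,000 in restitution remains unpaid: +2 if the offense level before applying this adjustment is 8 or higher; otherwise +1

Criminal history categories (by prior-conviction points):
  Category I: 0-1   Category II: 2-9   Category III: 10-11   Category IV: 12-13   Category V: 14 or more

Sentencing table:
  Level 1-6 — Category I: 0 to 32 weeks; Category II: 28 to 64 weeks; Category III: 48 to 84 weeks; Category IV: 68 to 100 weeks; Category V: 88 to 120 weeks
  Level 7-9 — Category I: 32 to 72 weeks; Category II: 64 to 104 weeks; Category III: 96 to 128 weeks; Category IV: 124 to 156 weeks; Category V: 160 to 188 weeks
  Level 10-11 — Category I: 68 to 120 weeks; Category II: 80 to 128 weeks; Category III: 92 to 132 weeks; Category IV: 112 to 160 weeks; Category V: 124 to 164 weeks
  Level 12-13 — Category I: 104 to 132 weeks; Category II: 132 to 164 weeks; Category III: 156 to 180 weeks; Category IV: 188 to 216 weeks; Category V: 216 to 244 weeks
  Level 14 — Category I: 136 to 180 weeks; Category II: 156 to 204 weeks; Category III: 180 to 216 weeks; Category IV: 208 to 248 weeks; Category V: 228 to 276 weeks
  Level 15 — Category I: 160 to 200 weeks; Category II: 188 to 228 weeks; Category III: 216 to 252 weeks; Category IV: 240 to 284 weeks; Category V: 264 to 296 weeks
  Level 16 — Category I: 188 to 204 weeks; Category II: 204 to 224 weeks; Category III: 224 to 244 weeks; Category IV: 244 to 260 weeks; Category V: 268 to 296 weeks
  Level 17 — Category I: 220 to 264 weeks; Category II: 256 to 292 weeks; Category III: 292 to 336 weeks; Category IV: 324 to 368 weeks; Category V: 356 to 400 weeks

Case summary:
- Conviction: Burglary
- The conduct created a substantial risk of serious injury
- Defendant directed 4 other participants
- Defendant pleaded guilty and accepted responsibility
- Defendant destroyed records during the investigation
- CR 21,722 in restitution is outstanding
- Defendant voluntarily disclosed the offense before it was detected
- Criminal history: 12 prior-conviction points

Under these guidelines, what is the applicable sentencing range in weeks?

Base offense level for burglary: 4.
R1 applies: 4 − 2 = 2.
R2 applies: 2 + 3 = 5.
R3 applies: 5 + 3 = 8.
R4 applies: 8 − 1 = 7.
R5 applies (level before this adjustment is 7 < 13, so +2): 7 + 2 = 9.
R6 applies (level before this adjustment is 9 ≥ 8, so +2): 9 + 2 = 11.
Final offense level: 11.
Criminal history: 12 prior points → Category IV (12-13).
Level 11 falls in the 10-11 band.
Grid: Level 10-11 × Category IV = 112-160 weeks.

112-160 weeks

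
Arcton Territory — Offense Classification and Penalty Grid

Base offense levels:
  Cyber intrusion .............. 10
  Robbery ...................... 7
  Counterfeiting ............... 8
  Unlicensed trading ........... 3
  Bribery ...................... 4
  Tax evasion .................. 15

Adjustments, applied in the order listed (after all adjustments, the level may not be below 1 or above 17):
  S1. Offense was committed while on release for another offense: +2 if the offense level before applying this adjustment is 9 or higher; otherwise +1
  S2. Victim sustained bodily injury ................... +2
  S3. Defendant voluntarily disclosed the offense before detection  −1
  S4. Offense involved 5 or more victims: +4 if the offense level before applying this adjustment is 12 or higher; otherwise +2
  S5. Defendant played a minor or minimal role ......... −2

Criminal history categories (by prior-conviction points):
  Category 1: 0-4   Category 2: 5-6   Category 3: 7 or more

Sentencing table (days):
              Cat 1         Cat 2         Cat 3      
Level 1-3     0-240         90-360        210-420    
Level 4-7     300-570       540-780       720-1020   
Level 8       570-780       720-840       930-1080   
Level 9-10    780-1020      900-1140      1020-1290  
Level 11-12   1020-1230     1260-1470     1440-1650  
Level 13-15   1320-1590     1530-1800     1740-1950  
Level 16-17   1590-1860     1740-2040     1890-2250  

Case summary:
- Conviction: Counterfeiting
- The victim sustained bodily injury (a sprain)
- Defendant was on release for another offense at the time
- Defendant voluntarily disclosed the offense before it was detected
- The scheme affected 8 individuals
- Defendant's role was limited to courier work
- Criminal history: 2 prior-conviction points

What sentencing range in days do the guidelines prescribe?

Base offense level for counterfeiting: 8.
S1 applies (level before this adjustment is 8 < 9, so +1): 8 + 1 = 9.
S2 applies: 9 + 2 = 11.
S3 applies: 11 − 1 = 10.
S4 applies (level before this adjustment is 10 < 12, so +2): 10 + 2 = 12.
S5 applies: 12 − 2 = 10.
Final offense level: 10.
Criminal history: 2 prior points → Category 1 (0-4).
Level 10 falls in the 9-10 band.
Grid: Level 9-10 × Category 1 = 780-1020 days.

780-1020 days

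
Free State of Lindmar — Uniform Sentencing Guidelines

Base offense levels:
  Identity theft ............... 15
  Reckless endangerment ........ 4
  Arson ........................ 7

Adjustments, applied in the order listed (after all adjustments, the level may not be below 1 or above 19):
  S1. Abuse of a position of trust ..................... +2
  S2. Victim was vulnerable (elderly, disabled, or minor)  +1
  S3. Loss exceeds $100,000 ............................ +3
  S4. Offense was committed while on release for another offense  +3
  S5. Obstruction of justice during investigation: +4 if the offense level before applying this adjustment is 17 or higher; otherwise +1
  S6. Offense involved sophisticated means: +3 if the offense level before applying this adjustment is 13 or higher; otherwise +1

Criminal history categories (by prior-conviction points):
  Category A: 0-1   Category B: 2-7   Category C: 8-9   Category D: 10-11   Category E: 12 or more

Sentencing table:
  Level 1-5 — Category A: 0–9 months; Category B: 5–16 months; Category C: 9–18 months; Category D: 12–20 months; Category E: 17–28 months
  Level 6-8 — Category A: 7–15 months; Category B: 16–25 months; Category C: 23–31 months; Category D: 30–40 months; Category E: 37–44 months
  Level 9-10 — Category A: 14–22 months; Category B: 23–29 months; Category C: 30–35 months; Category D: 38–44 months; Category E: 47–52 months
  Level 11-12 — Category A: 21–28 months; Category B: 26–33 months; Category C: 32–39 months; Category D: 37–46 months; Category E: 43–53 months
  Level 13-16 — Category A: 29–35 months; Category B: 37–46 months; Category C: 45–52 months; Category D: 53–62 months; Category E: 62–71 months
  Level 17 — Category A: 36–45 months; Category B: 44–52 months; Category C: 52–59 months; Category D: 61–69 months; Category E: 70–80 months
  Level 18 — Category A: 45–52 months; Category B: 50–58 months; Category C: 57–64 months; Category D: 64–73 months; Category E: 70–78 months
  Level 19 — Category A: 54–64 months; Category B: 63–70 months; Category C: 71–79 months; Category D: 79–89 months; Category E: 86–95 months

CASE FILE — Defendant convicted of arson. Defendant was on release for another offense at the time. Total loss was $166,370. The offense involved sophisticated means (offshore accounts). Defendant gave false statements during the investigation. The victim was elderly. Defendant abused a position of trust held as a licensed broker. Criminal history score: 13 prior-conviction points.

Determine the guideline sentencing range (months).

Base offense level for arson: 7.
S1 applies: 7 + 2 = 9.
S2 applies: 9 + 1 = 10.
S3 applies: 10 + 3 = 13.
S4 applies: 13 + 3 = 16.
S5 applies (level before this adjustment is 16 < 17, so +1): 16 + 1 = 17.
S6 applies (level before this adjustment is 17 ≥ 13, so +3): 17 + 3 = 20.
Level 20 exceeds the maximum of 19; capped at 19.
Final offense level: 19.
Criminal history: 13 prior points → Category E (12+).
Level 19 falls in the 19 band.
Grid: Level 19 × Category E = 86-95 months.

86-95 months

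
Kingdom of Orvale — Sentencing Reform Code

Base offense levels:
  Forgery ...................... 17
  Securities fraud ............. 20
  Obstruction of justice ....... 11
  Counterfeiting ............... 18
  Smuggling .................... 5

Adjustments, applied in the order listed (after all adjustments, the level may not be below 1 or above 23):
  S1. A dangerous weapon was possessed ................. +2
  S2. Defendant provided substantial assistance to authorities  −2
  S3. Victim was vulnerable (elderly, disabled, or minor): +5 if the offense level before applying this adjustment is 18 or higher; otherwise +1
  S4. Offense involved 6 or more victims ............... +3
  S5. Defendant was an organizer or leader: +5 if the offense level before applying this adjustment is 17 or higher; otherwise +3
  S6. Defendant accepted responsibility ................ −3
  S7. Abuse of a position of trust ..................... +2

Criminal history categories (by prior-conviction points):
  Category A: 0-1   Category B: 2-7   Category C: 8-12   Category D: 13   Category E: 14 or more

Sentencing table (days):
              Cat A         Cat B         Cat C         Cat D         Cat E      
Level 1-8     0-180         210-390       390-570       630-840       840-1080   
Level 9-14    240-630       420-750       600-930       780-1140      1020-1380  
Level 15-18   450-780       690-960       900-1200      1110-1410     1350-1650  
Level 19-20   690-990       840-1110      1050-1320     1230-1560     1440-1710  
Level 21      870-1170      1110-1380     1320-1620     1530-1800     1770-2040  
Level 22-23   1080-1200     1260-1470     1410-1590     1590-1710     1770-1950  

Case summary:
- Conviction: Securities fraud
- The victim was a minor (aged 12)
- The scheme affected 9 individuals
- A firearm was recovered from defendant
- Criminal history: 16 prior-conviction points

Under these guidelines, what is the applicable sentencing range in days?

Base offense level for securities fraud: 20.
S1 applies: 20 + 2 = 22.
S3 applies (level before this adjustment is 22 ≥ 18, so +5): 22 + 5 = 27.
S4 applies: 27 + 3 = 30.
S5 does not apply.
S6 does not apply.
Level 30 exceeds the maximum of 23; capped at 23.
Final offense level: 23.
Criminal history: 16 prior points → Category E (14+).
Level 23 falls in the 22-23 band.
Grid: Level 22-23 × Category E = 1770-1950 days.

1770-1950 days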